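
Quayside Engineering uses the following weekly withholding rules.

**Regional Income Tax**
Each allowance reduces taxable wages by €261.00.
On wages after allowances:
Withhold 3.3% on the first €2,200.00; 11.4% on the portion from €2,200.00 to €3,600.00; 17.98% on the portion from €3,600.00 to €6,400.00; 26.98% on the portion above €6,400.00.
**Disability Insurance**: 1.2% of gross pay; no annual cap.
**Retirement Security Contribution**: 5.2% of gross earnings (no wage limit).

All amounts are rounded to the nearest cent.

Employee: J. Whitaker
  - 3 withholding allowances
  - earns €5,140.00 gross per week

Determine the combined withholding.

Regional Income Tax: taxable = €5,140.00 − 3×€261.00 = €4,357.00
  €232.20 + 17.98% × (€4,357.00 − €3,600.00) = €232.20 + 17.98% × €757.00 = €368.31
Disability Insurance: 1.2% × €5,140.00 = €61.68
Retirement Security Contribution: 5.2% × €5,140.00 = €267.28
Total: €368.31 + €61.68 + €267.28 = €697.27

€697.27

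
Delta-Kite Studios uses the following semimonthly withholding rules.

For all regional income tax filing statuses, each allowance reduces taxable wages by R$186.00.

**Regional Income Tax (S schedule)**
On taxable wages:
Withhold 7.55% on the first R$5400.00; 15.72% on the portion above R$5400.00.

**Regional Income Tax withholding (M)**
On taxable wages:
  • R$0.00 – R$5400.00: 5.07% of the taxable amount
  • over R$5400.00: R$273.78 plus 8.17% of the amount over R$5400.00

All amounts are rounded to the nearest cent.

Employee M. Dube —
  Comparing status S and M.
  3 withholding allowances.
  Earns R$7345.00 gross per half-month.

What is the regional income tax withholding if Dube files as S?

R$625.74

Regional Income Tax (S): taxable = R$7345.00 − 3×R$186.00 = R$6787.00
  R$407.70 + 15.72% × (R$6787.00 − R$5400.00) = R$407.70 + 15.72% × R$1387.00 = R$625.74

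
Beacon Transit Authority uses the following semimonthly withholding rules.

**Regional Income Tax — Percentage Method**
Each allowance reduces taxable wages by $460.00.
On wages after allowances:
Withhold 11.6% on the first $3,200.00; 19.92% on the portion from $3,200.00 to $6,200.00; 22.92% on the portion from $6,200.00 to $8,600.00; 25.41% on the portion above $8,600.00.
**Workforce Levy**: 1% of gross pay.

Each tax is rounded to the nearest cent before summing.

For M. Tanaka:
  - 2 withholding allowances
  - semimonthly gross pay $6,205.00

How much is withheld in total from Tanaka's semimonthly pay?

Regional Income Tax: taxable = $6,205.00 − 2×$460.00 = $5,285.00
  $371.20 + 19.92% × ($5,285.00 − $3,200.00) = $371.20 + 19.92% × $2,085.00 = $786.53
Workforce Levy: 1% × $6,205.00 = $62.05
Total: $786.53 + $62.05 = $848.58

$848.58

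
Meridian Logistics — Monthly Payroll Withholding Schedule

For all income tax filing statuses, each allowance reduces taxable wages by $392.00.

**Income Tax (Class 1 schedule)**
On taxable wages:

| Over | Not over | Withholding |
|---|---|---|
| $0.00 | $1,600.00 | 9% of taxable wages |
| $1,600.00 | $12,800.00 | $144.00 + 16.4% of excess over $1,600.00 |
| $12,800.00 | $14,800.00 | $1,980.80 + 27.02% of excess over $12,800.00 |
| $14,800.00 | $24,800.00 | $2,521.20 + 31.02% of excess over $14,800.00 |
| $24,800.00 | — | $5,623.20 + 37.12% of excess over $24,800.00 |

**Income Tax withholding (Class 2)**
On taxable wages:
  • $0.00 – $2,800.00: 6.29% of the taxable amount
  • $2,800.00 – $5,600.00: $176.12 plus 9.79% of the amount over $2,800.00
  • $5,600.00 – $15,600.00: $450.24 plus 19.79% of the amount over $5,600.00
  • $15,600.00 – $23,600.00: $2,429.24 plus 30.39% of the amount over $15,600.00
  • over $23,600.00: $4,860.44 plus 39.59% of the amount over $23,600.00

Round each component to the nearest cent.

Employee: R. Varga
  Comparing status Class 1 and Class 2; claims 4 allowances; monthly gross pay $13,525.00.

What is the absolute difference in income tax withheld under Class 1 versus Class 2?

Income Tax (Class 1): taxable = $13,525.00 − 4×$392.00 = $11,957.00
  $144.00 + 16.4% × ($11,957.00 − $1,600.00) = $144.00 + 16.4% × $10,357.00 = $1,842.55
Income Tax (Class 2): taxable = $13,525.00 − 4×$392.00 = $11,957.00
  $450.24 + 19.79% × ($11,957.00 − $5,600.00) = $450.24 + 19.79% × $6,357.00 = $1,708.29
Difference: |$1,842.55 − $1,708.29| = $134.26 (higher under Class 1)

$134.26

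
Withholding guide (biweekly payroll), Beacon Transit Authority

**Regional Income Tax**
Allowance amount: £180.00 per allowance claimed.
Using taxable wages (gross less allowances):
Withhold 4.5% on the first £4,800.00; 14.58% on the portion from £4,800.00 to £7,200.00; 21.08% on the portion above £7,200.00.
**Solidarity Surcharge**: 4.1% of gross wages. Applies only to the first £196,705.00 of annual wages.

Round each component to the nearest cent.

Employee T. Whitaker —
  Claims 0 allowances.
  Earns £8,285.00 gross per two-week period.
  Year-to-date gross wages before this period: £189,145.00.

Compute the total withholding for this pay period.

£1,104.60

Regional Income Tax: taxable = £8,285.00
  £565.92 + 21.08% × (£8,285.00 − £7,200.00) = £565.92 + 21.08% × £1,085.00 = £794.64
Solidarity Surcharge: cap £196,705.00 − YTD £189,145.00 = £7,560.00 subject; 4.1% × £7,560.00 = £309.96
Total: £794.64 + £309.96 = £1,104.60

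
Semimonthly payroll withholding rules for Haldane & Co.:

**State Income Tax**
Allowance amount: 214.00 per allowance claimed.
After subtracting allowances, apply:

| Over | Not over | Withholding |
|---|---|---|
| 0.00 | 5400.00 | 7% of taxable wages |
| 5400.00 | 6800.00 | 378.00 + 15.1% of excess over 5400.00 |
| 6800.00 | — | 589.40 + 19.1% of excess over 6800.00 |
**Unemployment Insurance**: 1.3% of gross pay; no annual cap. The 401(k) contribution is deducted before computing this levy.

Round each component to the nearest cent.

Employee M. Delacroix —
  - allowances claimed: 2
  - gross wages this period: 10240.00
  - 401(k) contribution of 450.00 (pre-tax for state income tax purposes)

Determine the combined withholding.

1206.01

State Income Tax: taxable = 10240.00 − 450.00 − 2×214.00 = 9362.00
  589.40 + 19.1% × (9362.00 − 6800.00) = 589.40 + 19.1% × 2562.00 = 1078.74
Unemployment Insurance: 1.3% × 9790.00 = 127.27
Total: 1078.74 + 127.27 = 1206.01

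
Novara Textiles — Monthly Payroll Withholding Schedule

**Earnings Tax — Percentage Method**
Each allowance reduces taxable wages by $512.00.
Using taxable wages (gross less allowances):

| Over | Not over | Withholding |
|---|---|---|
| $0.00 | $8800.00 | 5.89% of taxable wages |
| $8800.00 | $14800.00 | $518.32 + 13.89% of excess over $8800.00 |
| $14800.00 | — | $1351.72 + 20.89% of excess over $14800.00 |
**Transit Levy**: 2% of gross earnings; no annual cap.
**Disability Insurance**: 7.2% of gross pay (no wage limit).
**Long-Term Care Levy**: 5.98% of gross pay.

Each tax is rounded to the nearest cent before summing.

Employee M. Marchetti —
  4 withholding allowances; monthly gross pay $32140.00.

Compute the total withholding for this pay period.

$9425.07

Earnings Tax: taxable = $32140.00 − 4×$512.00 = $30092.00
  $1351.72 + 20.89% × ($30092.00 − $14800.00) = $1351.72 + 20.89% × $15292.00 = $4546.22
Transit Levy: 2% × $32140.00 = $642.80
Disability Insurance: 7.2% × $32140.00 = $2314.08
Long-Term Care Levy: 5.98% × $32140.00 = $1921.97
Total: $4546.22 + $642.80 + $2314.08 + $1921.97 = $9425.07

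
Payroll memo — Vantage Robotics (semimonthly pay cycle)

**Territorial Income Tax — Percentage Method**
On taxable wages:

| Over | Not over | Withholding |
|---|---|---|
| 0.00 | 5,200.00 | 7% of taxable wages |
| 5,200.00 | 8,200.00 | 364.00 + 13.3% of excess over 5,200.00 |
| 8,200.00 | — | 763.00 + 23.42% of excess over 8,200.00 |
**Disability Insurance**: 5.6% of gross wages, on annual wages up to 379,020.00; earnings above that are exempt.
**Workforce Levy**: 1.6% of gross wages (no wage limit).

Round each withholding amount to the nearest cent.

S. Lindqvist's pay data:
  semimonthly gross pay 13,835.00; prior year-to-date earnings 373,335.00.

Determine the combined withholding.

Territorial Income Tax: taxable = 13,835.00
  763.00 + 23.42% × (13,835.00 − 8,200.00) = 763.00 + 23.42% × 5,635.00 = 2,082.72
Disability Insurance: cap 379,020.00 − YTD 373,335.00 = 5,685.00 subject; 5.6% × 5,685.00 = 318.36
Workforce Levy: 1.6% × 13,835.00 = 221.36
Total: 2,082.72 + 318.36 + 221.36 = 2,622.44

2,622.44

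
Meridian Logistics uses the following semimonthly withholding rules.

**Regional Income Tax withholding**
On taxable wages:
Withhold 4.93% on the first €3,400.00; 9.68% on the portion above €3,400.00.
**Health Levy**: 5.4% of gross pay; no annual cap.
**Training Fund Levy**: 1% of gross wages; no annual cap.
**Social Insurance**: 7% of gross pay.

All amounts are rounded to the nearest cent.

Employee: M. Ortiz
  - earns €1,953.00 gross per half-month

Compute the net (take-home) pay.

€1,595.02

Regional Income Tax: taxable = €1,953.00
  4.93% × €1,953.00 = €96.28
Health Levy: 5.4% × €1,953.00 = €105.46
Training Fund Levy: 1% × €1,953.00 = €19.53
Social Insurance: 7% × €1,953.00 = €136.71
Total withheld: €96.28 + €105.46 + €19.53 + €136.71 = €357.98
Net pay: €1,953.00 − €357.98 = €1,595.02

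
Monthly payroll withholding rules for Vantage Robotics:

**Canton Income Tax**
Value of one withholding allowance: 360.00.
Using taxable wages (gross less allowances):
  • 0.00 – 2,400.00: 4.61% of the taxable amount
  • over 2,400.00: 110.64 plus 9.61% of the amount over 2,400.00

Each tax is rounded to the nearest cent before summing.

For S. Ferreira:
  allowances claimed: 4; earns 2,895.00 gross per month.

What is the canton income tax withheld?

67.08

Canton Income Tax: taxable = 2,895.00 − 4×360.00 = 1,455.00
  4.61% × 1,455.00 = 67.08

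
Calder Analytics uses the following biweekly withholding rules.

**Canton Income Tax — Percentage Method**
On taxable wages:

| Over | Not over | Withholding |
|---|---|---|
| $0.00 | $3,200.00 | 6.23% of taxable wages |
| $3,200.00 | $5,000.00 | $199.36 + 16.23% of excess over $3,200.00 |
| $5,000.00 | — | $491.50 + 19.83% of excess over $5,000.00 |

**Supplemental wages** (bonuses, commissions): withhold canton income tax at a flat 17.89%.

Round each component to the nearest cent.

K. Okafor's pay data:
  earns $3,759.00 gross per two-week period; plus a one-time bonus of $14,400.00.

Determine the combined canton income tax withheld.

$2,866.25

Canton Income Tax: taxable = $3,759.00
  $199.36 + 16.23% × ($3,759.00 − $3,200.00) = $199.36 + 16.23% × $559.00 = $290.09
Supplemental (17.89% flat on bonus): 17.89% × $14,400.00 = $2,576.16
Total canton income tax: $290.09 + $2,576.16 = $2,866.25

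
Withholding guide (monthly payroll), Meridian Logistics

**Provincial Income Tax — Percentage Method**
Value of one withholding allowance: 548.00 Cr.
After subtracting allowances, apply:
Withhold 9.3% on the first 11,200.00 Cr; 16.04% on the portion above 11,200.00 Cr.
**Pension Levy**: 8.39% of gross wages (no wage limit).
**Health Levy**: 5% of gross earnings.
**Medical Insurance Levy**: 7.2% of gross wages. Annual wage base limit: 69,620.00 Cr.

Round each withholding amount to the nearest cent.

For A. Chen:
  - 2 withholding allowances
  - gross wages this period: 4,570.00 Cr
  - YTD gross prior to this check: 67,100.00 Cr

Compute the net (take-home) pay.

3,453.56 Cr

Provincial Income Tax: taxable = 4,570.00 Cr − 2×548.00 Cr = 3,474.00 Cr
  9.3% × 3,474.00 Cr = 323.08 Cr
Pension Levy: 8.39% × 4,570.00 Cr = 383.42 Cr
Health Levy: 5% × 4,570.00 Cr = 228.50 Cr
Medical Insurance Levy: cap 69,620.00 Cr − YTD 67,100.00 Cr = 2,520.00 Cr subject; 7.2% × 2,520.00 Cr = 181.44 Cr
Total withheld: 323.08 Cr + 383.42 Cr + 228.50 Cr + 181.44 Cr = 1,116.44 Cr
Net pay: 4,570.00 Cr − 1,116.44 Cr = 3,453.56 Cr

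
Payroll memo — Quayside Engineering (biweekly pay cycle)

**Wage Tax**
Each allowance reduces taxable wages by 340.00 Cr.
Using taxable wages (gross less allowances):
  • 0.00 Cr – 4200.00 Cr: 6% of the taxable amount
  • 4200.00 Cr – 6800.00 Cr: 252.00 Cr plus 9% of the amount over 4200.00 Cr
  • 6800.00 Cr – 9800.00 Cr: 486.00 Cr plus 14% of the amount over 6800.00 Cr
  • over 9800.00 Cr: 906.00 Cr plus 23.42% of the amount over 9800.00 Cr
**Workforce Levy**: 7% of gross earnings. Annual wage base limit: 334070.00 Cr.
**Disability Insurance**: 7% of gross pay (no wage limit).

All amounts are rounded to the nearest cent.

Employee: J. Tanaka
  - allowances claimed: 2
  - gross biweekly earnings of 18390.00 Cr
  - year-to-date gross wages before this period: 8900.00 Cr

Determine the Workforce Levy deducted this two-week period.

1287.30 Cr

Workforce Levy: 7% × 18390.00 Cr = 1287.30 Cr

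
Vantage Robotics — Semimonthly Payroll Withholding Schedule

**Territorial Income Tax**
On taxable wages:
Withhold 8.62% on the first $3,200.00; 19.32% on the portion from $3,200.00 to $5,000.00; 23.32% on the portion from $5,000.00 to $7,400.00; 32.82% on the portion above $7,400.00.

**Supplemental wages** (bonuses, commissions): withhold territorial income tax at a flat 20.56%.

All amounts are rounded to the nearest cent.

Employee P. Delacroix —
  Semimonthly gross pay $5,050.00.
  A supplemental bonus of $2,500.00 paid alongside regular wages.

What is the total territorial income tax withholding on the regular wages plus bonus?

$1,149.26

Territorial Income Tax: taxable = $5,050.00
  $623.60 + 23.32% × ($5,050.00 − $5,000.00) = $623.60 + 23.32% × $50.00 = $635.26
Supplemental (20.56% flat on bonus): 20.56% × $2,500.00 = $514.00
Total territorial income tax: $635.26 + $514.00 = $1,149.26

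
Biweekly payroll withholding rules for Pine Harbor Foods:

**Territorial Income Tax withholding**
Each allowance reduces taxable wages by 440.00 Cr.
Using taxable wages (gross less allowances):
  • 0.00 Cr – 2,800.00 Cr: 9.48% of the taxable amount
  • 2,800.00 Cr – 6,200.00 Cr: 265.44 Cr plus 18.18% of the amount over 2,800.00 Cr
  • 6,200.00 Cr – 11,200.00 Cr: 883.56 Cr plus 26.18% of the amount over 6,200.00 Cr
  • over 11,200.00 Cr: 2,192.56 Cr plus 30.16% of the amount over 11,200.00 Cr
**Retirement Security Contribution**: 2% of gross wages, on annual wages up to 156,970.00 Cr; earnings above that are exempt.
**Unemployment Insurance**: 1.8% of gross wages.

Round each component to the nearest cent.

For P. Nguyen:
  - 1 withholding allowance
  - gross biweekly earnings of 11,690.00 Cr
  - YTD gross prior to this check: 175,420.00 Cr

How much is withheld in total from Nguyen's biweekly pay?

Territorial Income Tax: taxable = 11,690.00 Cr − 1×440.00 Cr = 11,250.00 Cr
  2,192.56 Cr + 30.16% × (11,250.00 Cr − 11,200.00 Cr) = 2,192.56 Cr + 30.16% × 50.00 Cr = 2,207.64 Cr
Retirement Security Contribution: YTD 175,420.00 Cr ≥ cap 156,970.00 Cr → 0.00 Cr
Unemployment Insurance: 1.8% × 11,690.00 Cr = 210.42 Cr
Total: 2,207.64 Cr + 0.00 Cr + 210.42 Cr = 2,418.06 Cr

2,418.06 Cr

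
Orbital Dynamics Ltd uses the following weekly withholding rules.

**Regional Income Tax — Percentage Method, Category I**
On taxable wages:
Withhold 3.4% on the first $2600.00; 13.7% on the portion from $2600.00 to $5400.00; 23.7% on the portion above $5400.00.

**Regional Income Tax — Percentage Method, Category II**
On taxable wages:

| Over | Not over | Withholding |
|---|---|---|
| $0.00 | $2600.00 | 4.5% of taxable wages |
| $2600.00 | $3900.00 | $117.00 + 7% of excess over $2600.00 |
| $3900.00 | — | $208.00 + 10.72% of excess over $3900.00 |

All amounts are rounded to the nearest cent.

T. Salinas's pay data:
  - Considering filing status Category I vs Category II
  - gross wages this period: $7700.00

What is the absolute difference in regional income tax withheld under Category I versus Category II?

$401.74

Regional Income Tax (Category I): taxable = $7700.00
  $472.00 + 23.7% × ($7700.00 − $5400.00) = $472.00 + 23.7% × $2300.00 = $1017.10
Regional Income Tax (Category II): taxable = $7700.00
  $208.00 + 10.72% × ($7700.00 − $3900.00) = $208.00 + 10.72% × $3800.00 = $615.36
Difference: |$1017.10 − $615.36| = $401.74 (higher under Category I)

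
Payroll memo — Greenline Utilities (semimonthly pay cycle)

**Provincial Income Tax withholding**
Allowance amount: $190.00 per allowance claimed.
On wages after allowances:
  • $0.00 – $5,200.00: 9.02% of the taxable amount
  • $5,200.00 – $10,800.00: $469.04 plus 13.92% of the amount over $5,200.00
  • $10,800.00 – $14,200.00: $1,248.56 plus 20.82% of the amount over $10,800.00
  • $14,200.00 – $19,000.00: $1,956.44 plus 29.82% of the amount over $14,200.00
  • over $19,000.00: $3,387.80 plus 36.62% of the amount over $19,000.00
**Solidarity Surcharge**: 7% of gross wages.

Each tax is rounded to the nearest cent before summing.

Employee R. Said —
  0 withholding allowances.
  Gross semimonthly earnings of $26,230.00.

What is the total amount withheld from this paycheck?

$7,871.53

Provincial Income Tax: taxable = $26,230.00
  $3,387.80 + 36.62% × ($26,230.00 − $19,000.00) = $3,387.80 + 36.62% × $7,230.00 = $6,035.43
Solidarity Surcharge: 7% × $26,230.00 = $1,836.10
Total: $6,035.43 + $1,836.10 = $7,871.53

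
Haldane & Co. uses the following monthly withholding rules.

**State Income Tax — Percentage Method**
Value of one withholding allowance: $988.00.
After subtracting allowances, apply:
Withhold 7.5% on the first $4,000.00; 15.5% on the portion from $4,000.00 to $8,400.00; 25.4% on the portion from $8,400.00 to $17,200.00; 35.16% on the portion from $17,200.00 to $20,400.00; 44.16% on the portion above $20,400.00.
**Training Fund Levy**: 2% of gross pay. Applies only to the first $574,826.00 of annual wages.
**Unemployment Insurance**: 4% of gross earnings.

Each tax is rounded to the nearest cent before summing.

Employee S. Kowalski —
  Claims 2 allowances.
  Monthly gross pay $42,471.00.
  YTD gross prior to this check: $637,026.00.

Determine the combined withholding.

$14,915.11

State Income Tax: taxable = $42,471.00 − 2×$988.00 = $40,495.00
  $4,342.32 + 44.16% × ($40,495.00 − $20,400.00) = $4,342.32 + 44.16% × $20,095.00 = $13,216.27
Training Fund Levy: YTD $637,026.00 ≥ cap $574,826.00 → $0.00
Unemployment Insurance: 4% × $42,471.00 = $1,698.84
Total: $13,216.27 + $0.00 + $1,698.84 = $14,915.11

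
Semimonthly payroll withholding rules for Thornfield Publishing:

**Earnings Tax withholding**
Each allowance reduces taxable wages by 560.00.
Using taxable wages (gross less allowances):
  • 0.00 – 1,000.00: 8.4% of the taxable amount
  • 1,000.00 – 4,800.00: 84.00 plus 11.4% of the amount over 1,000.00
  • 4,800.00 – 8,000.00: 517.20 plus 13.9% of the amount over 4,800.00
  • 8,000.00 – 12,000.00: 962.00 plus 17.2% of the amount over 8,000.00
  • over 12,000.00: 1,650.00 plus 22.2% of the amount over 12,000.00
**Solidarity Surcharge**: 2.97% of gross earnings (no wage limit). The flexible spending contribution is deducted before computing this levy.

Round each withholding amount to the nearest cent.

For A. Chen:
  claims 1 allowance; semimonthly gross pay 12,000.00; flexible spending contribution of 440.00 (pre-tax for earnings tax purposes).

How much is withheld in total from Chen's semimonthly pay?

Earnings Tax: taxable = 12,000.00 − 440.00 − 1×560.00 = 11,000.00
  962.00 + 17.2% × (11,000.00 − 8,000.00) = 962.00 + 17.2% × 3,000.00 = 1,478.00
Solidarity Surcharge: 2.97% × 11,560.00 = 343.33
Total: 1,478.00 + 343.33 = 1,821.33

1,821.33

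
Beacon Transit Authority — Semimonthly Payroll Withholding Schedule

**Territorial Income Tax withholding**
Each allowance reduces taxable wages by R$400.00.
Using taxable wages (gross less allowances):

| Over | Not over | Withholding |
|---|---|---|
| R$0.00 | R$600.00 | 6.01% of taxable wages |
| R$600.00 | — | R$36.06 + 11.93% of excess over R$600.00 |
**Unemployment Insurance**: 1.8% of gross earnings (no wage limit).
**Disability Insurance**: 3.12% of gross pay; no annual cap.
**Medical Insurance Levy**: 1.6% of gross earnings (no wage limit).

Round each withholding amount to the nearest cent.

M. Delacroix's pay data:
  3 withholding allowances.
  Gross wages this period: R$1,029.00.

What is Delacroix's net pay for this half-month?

Territorial Income Tax: taxable = R$1,029.00 − 3×R$400.00 = R$-171.00
  Taxable ≤ 0 → R$0.00
Unemployment Insurance: 1.8% × R$1,029.00 = R$18.52
Disability Insurance: 3.12% × R$1,029.00 = R$32.10
Medical Insurance Levy: 1.6% × R$1,029.00 = R$16.46
Total withheld: R$0.00 + R$18.52 + R$32.10 + R$16.46 = R$67.08
Net pay: R$1,029.00 − R$67.08 = R$961.92

R$961.92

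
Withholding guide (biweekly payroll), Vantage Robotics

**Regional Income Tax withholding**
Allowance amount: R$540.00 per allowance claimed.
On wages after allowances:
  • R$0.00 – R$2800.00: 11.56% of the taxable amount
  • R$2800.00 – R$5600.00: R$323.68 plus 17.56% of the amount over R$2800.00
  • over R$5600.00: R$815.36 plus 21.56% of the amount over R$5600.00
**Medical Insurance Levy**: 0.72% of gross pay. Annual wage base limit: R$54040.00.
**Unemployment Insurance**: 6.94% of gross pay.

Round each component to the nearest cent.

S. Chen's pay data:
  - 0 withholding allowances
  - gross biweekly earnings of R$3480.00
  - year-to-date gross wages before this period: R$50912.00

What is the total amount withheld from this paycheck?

Regional Income Tax: taxable = R$3480.00
  R$323.68 + 17.56% × (R$3480.00 − R$2800.00) = R$323.68 + 17.56% × R$680.00 = R$443.09
Medical Insurance Levy: cap R$54040.00 − YTD R$50912.00 = R$3128.00 subject; 0.72% × R$3128.00 = R$22.52
Unemployment Insurance: 6.94% × R$3480.00 = R$241.51
Total: R$443.09 + R$22.52 + R$241.51 = R$707.12

R$707.12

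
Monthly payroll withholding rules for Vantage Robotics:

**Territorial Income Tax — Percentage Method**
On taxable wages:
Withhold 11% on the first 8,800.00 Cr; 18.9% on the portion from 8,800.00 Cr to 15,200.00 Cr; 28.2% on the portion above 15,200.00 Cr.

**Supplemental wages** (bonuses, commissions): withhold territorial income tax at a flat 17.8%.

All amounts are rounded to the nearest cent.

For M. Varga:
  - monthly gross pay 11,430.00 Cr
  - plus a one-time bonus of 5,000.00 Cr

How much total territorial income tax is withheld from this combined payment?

Territorial Income Tax: taxable = 11,430.00 Cr
  968.00 Cr + 18.9% × (11,430.00 Cr − 8,800.00 Cr) = 968.00 Cr + 18.9% × 2,630.00 Cr = 1,465.07 Cr
Supplemental (17.8% flat on bonus): 17.8% × 5,000.00 Cr = 890.00 Cr
Total territorial income tax: 1,465.07 Cr + 890.00 Cr = 2,355.07 Cr

2,355.07 Cr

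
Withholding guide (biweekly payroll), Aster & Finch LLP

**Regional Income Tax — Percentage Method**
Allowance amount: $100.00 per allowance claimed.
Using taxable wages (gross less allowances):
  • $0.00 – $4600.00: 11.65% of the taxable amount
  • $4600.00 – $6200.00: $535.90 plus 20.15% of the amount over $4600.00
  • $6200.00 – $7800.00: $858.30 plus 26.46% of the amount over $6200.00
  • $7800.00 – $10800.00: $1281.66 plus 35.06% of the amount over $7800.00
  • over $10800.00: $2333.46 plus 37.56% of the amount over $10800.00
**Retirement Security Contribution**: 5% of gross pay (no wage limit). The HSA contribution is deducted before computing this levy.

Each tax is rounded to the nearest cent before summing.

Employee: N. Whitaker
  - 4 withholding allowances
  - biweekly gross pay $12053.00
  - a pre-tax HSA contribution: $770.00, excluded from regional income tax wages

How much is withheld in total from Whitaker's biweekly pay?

$2928.78

Regional Income Tax: taxable = $12053.00 − $770.00 − 4×$100.00 = $10883.00
  $2333.46 + 37.56% × ($10883.00 − $10800.00) = $2333.46 + 37.56% × $83.00 = $2364.63
Retirement Security Contribution: 5% × $11283.00 = $564.15
Total: $2364.63 + $564.15 = $2928.78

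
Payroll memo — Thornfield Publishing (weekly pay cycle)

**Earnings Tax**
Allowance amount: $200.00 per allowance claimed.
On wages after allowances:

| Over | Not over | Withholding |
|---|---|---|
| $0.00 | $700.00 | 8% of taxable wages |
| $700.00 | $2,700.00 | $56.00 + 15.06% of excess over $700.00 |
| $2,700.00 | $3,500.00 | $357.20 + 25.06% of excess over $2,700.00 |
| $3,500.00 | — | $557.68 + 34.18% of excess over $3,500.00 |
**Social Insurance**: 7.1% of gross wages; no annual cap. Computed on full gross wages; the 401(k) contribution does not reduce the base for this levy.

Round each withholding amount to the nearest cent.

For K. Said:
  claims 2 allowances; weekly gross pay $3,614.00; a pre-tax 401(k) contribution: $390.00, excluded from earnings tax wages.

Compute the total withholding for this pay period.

Earnings Tax: taxable = $3,614.00 − $390.00 − 2×$200.00 = $2,824.00
  $357.20 + 25.06% × ($2,824.00 − $2,700.00) = $357.20 + 25.06% × $124.00 = $388.27
Social Insurance: 7.1% × $3,614.00 = $256.59
Total: $388.27 + $256.59 = $644.86

$644.86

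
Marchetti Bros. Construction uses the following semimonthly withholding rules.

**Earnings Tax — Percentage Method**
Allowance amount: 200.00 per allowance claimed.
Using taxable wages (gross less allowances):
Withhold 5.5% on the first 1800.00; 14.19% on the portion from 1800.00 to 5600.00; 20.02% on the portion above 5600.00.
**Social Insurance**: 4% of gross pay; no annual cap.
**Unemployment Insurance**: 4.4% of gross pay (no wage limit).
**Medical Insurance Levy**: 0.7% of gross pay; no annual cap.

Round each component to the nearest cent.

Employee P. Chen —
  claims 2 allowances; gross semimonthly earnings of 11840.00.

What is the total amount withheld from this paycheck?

Earnings Tax: taxable = 11840.00 − 2×200.00 = 11440.00
  638.22 + 20.02% × (11440.00 − 5600.00) = 638.22 + 20.02% × 5840.00 = 1807.39
Social Insurance: 4% × 11840.00 = 473.60
Unemployment Insurance: 4.4% × 11840.00 = 520.96
Medical Insurance Levy: 0.7% × 11840.00 = 82.88
Total: 1807.39 + 473.60 + 520.96 + 82.88 = 2884.83

2884.83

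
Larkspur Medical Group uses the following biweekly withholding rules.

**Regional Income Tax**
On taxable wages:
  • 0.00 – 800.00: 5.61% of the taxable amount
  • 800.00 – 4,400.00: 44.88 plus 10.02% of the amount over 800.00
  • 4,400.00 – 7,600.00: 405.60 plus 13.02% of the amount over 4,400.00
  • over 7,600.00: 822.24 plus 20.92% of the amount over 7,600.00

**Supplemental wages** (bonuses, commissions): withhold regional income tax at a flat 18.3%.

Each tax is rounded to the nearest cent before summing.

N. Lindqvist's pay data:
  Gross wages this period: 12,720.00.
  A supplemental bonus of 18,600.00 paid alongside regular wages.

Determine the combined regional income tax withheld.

5,297.14

Regional Income Tax: taxable = 12,720.00
  822.24 + 20.92% × (12,720.00 − 7,600.00) = 822.24 + 20.92% × 5,120.00 = 1,893.34
Supplemental (18.3% flat on bonus): 18.3% × 18,600.00 = 3,403.80
Total regional income tax: 1,893.34 + 3,403.80 = 5,297.14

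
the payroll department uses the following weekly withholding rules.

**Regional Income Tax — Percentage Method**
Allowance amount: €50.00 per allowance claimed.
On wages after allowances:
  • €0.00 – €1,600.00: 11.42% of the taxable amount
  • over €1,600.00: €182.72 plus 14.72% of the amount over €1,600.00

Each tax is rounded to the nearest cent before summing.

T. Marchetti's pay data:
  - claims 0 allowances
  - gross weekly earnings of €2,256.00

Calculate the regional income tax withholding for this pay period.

Regional Income Tax: taxable = €2,256.00
  €182.72 + 14.72% × (€2,256.00 − €1,600.00) = €182.72 + 14.72% × €656.00 = €279.28

€279.28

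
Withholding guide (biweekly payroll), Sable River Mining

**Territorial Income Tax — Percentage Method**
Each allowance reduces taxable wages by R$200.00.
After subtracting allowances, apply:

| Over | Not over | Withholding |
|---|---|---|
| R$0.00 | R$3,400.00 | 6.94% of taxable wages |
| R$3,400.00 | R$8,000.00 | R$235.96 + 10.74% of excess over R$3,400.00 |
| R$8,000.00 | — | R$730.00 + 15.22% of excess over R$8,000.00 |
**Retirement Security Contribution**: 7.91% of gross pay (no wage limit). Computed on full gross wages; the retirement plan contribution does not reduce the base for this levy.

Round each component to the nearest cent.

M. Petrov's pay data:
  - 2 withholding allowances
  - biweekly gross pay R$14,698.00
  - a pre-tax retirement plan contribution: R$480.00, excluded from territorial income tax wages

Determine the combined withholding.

R$2,778.11

Territorial Income Tax: taxable = R$14,698.00 − R$480.00 − 2×R$200.00 = R$13,818.00
  R$730.00 + 15.22% × (R$13,818.00 − R$8,000.00) = R$730.00 + 15.22% × R$5,818.00 = R$1,615.50
Retirement Security Contribution: 7.91% × R$14,698.00 = R$1,162.61
Total: R$1,615.50 + R$1,162.61 = R$2,778.11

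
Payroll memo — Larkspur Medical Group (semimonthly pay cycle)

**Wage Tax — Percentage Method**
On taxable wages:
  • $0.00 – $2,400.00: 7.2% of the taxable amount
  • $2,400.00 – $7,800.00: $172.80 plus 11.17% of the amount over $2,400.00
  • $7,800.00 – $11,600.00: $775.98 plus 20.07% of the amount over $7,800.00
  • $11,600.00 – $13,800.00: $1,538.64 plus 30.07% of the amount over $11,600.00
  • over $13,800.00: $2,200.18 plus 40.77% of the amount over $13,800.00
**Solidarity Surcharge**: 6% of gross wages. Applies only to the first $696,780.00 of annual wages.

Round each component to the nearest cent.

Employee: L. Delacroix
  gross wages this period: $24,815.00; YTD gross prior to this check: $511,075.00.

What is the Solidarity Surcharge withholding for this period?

Solidarity Surcharge: 6% × $24,815.00 = $1,488.90

$1,488.90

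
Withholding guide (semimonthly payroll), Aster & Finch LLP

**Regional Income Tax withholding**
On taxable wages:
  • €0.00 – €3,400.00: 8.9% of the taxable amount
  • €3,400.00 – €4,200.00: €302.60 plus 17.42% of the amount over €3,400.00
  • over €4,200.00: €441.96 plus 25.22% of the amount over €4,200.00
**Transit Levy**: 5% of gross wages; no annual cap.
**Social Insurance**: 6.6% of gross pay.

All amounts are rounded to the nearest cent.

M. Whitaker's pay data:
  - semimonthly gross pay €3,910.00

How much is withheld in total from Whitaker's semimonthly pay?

Regional Income Tax: taxable = €3,910.00
  €302.60 + 17.42% × (€3,910.00 − €3,400.00) = €302.60 + 17.42% × €510.00 = €391.44
Transit Levy: 5% × €3,910.00 = €195.50
Social Insurance: 6.6% × €3,910.00 = €258.06
Total: €391.44 + €195.50 + €258.06 = €845.00

€845.00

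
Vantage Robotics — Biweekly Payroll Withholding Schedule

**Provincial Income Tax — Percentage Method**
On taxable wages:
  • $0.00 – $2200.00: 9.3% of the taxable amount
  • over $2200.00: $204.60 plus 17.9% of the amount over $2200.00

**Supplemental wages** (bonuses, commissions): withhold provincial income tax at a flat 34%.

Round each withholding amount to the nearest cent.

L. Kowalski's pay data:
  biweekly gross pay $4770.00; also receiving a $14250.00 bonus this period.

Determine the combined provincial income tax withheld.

Provincial Income Tax: taxable = $4770.00
  $204.60 + 17.9% × ($4770.00 − $2200.00) = $204.60 + 17.9% × $2570.00 = $664.63
Supplemental (34% flat on bonus): 34% × $14250.00 = $4845.00
Total provincial income tax: $664.63 + $4845.00 = $5509.63

$5509.63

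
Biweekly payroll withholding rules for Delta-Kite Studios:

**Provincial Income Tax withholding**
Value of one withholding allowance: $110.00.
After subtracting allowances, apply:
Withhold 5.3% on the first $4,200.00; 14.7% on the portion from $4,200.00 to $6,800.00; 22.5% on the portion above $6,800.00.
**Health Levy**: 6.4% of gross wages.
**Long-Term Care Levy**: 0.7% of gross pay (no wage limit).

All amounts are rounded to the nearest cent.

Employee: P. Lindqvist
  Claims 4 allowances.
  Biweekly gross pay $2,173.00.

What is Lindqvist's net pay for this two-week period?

$1,926.87

Provincial Income Tax: taxable = $2,173.00 − 4×$110.00 = $1,733.00
  5.3% × $1,733.00 = $91.85
Health Levy: 6.4% × $2,173.00 = $139.07
Long-Term Care Levy: 0.7% × $2,173.00 = $15.21
Total withheld: $91.85 + $139.07 + $15.21 = $246.13
Net pay: $2,173.00 − $246.13 = $1,926.87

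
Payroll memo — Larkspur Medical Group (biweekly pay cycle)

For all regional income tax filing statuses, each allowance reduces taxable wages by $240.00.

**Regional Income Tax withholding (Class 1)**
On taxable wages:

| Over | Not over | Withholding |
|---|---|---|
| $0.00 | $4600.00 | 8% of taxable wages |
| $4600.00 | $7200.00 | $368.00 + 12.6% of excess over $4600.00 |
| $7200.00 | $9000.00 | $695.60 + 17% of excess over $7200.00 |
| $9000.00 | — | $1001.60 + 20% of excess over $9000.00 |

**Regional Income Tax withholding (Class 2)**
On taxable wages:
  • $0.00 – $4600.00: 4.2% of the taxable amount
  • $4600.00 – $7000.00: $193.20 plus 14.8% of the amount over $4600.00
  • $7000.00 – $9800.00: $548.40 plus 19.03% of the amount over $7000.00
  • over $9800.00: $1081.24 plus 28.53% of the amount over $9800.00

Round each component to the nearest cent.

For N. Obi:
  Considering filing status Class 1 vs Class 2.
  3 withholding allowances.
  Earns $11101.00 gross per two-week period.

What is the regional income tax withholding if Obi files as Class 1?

$1277.80

Regional Income Tax (Class 1): taxable = $11101.00 − 3×$240.00 = $10381.00
  $1001.60 + 20% × ($10381.00 − $9000.00) = $1001.60 + 20% × $1381.00 = $1277.80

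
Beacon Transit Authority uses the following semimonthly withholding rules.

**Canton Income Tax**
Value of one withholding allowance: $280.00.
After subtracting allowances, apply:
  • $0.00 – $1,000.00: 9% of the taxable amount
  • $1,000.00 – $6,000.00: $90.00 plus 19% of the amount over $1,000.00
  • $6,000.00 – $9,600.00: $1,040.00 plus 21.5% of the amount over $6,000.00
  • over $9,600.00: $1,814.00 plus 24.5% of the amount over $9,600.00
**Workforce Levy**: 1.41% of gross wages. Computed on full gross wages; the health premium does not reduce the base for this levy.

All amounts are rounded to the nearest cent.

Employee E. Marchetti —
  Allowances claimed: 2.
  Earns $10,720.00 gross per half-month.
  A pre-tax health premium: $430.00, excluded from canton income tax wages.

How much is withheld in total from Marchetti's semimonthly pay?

$1,997.00

Canton Income Tax: taxable = $10,720.00 − $430.00 − 2×$280.00 = $9,730.00
  $1,814.00 + 24.5% × ($9,730.00 − $9,600.00) = $1,814.00 + 24.5% × $130.00 = $1,845.85
Workforce Levy: 1.41% × $10,720.00 = $151.15
Total: $1,845.85 + $151.15 = $1,997.00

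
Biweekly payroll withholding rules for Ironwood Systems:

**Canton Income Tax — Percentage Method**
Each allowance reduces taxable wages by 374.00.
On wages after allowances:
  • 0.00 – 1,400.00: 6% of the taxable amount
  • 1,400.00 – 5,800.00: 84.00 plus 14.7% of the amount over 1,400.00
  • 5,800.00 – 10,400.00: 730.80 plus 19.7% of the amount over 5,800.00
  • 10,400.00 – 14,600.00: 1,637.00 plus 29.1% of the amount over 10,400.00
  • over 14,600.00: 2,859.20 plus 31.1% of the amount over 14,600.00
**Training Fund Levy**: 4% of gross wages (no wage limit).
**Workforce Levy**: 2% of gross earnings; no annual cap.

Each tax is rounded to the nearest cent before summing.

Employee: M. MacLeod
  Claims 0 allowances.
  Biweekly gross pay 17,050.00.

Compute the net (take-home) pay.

12,405.85

Canton Income Tax: taxable = 17,050.00
  2,859.20 + 31.1% × (17,050.00 − 14,600.00) = 2,859.20 + 31.1% × 2,450.00 = 3,621.15
Training Fund Levy: 4% × 17,050.00 = 682.00
Workforce Levy: 2% × 17,050.00 = 341.00
Total withheld: 3,621.15 + 682.00 + 341.00 = 4,644.15
Net pay: 17,050.00 − 4,644.15 = 12,405.85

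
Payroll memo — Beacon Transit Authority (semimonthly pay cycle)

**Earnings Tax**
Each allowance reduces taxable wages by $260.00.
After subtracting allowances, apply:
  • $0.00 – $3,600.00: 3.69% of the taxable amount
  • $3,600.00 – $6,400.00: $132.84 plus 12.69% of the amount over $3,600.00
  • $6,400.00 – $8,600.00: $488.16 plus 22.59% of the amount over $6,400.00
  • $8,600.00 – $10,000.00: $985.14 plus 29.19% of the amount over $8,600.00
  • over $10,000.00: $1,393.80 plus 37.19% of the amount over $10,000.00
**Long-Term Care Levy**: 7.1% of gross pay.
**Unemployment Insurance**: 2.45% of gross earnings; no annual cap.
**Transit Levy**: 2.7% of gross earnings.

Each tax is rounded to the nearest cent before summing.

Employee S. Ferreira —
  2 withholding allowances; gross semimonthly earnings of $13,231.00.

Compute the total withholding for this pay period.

Earnings Tax: taxable = $13,231.00 − 2×$260.00 = $12,711.00
  $1,393.80 + 37.19% × ($12,711.00 − $10,000.00) = $1,393.80 + 37.19% × $2,711.00 = $2,402.02
Long-Term Care Levy: 7.1% × $13,231.00 = $939.40
Unemployment Insurance: 2.45% × $13,231.00 = $324.16
Transit Levy: 2.7% × $13,231.00 = $357.24
Total: $2,402.02 + $939.40 + $324.16 + $357.24 = $4,022.82

$4,022.82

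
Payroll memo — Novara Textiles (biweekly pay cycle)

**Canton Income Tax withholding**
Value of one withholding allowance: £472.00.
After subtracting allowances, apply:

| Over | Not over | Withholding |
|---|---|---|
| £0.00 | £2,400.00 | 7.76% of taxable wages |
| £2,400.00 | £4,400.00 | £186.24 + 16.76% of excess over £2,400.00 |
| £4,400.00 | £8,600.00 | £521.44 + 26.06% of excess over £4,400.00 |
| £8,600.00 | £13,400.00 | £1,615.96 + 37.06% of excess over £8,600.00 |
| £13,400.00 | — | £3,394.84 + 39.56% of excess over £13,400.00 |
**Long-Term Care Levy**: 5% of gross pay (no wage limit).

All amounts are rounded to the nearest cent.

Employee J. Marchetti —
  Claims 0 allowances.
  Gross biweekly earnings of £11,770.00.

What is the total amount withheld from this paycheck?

£3,379.26

Canton Income Tax: taxable = £11,770.00
  £1,615.96 + 37.06% × (£11,770.00 − £8,600.00) = £1,615.96 + 37.06% × £3,170.00 = £2,790.76
Long-Term Care Levy: 5% × £11,770.00 = £588.50
Total: £2,790.76 + £588.50 = £3,379.26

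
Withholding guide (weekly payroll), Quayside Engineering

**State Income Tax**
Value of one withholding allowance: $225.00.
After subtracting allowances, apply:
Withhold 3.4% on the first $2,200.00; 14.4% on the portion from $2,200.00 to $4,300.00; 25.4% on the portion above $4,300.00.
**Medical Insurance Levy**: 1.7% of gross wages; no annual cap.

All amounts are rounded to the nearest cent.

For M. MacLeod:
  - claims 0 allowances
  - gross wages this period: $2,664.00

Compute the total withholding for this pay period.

$186.91

State Income Tax: taxable = $2,664.00
  $74.80 + 14.4% × ($2,664.00 − $2,200.00) = $74.80 + 14.4% × $464.00 = $141.62
Medical Insurance Levy: 1.7% × $2,664.00 = $45.29
Total: $141.62 + $45.29 = $186.91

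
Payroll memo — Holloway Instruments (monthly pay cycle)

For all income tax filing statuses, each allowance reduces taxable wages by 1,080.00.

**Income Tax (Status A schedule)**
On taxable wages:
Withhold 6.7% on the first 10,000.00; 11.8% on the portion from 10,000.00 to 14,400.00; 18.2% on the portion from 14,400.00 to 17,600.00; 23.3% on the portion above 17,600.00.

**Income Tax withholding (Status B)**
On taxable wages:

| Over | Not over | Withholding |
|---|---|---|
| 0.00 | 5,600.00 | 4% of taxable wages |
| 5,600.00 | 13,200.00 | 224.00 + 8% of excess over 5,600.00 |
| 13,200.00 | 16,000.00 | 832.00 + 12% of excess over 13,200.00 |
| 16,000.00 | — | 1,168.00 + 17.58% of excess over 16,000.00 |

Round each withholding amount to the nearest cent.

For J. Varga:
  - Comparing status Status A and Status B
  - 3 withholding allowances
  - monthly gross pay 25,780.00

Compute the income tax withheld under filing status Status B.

2,317.73

Income Tax (Status B): taxable = 25,780.00 − 3×1,080.00 = 22,540.00
  1,168.00 + 17.58% × (22,540.00 − 16,000.00) = 1,168.00 + 17.58% × 6,540.00 = 2,317.73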